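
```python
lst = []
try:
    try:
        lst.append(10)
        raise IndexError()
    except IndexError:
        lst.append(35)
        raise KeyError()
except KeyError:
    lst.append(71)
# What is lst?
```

Step-by-step execution trace:
1. Inner try: `lst.append(10)` → lst = [10].
2. `raise IndexError()` raises IndexError.
3. Inner `except IndexError` matches → `lst.append(35)` → lst = [10, 35].
4. `raise KeyError()` raises KeyError; propagates to outer try.
5. Outer `except KeyError` matches → `lst.append(71)` → lst = [10, 35, 71].
Result: [10, 35, 71]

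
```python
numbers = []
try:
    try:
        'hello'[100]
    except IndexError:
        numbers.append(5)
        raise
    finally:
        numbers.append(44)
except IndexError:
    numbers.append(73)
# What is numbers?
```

Step-by-step execution trace:
1. Inner try: `'hello'[100]` raises IndexError.
2. Inner `except IndexError` matches → `numbers.append(5)` → numbers = [5].
3. bare `raise` re-raises IndexError.
4. Inner `finally` runs during unwinding: `numbers.append(44)` → numbers = [5, 44].
5. Outer `except IndexError` matches → `numbers.append(73)` → numbers = [5, 44, 73].
Result: [5, 44, 73]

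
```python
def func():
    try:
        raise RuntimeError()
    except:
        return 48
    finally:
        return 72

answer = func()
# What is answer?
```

Step-by-step execution trace:
1. `func()` enters try: `raise RuntimeError()` raises RuntimeError.
2. bare `except` matches → `return 48` sets pending return value 48.
3. Before returning, `finally: return 72` runs and overrides the pending return.
4. func() returns 72 → answer = 72.
Result: 72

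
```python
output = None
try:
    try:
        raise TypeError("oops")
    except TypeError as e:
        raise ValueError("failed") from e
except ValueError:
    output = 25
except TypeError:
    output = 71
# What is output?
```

Step-by-step execution trace:
1. Inner try raises TypeError; inner `except TypeError as e` catches it.
2. `raise ValueError(...) from e` raises ValueError (TypeError is attached as __cause__, but only ValueError is active).
3. Outer `except ValueError` matches → output = 25.
4. `except TypeError` is not reached.
Result: 25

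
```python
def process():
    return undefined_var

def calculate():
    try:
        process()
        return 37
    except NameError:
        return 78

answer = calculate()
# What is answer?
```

Step-by-step execution trace:
1. `calculate()` calls `process()`.
2. `process()` evaluates `undefined_var`, which raises NameError; it propagates to the caller.
3. `return 37` is not reached.
4. `except NameError` in calculate matches → returns 78.
5. answer = 78.
Result: 78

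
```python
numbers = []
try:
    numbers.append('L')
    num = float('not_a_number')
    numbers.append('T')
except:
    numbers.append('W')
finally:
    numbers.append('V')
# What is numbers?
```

Step-by-step execution trace:
1. try: `numbers.append('L')` → numbers = ['L'].
2. `num = float('not_a_number')` raises ValueError; `numbers.append('T')` is not reached.
3. bare `except` matches → `numbers.append('W')` → numbers = ['L', 'W'].
4. finally always runs: `numbers.append('V')` → numbers = ['L', 'W', 'V'].
Result: ['L', 'W', 'V']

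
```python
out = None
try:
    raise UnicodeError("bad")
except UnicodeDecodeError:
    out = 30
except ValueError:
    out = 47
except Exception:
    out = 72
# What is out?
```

Step-by-step execution trace:
1. `raise UnicodeError(...)` raises UnicodeError.
2. `except UnicodeDecodeError` does not match (UnicodeError is not a subclass of UnicodeDecodeError); skipped.
3. `except ValueError` matches (UnicodeError is a subclass of ValueError) → out = 47.
4. `except Exception` is not reached.
Result: 47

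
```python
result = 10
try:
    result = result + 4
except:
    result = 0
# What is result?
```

Step-by-step execution trace:
1. result starts at 10.
2. try: `result = result + 4` → result = 14. No exception raised.
3. `except` is skipped.
Result: 14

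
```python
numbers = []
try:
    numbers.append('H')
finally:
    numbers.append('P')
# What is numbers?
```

Step-by-step execution trace:
1. try: `numbers.append('H')` → numbers = ['H'].
2. The try body completes without raising.
3. finally always runs: `numbers.append('P')` → numbers = ['H', 'P'].
Result: ['H', 'P']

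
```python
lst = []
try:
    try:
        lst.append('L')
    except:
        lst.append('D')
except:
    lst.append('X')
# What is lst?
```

Step-by-step execution trace:
1. Inner try: `lst.append('L')` → lst = ['L']. No exception raised.
2. Inner `except` is skipped.
3. Inner try completes normally; outer `except` is skipped.
Result: ['L']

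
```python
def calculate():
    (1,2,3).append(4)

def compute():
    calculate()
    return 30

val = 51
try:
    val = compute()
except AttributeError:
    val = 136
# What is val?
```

Step-by-step execution trace:
1. val starts at 51.
2. try: `compute()` calls `calculate()`.
3. `calculate()` evaluates `(1,2,3).append(4)`, which raises AttributeError; it propagates through compute (uncaught).
4. `return 30` in compute is not reached; the assignment to val does not complete.
5. `except AttributeError` matches → val = 136.
Result: 136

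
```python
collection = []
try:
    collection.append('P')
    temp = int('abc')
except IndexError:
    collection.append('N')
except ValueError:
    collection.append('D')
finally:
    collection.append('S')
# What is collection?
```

Step-by-step execution trace:
1. try: `collection.append('P')` → collection = ['P'].
2. `temp = int('abc')` raises ValueError.
3. `except IndexError` does not match ValueError; skipped.
4. `except ValueError` matches → `collection.append('D')` → collection = ['P', 'D'].
5. finally always runs: `collection.append('S')` → collection = ['P', 'D', 'S'].
Result: ['P', 'D', 'S']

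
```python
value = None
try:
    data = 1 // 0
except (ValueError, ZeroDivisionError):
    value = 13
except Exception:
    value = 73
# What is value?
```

Step-by-step execution trace:
1. `data = 1 // 0` raises ZeroDivisionError.
2. `except (ValueError, ZeroDivisionError)` matches (ZeroDivisionError is in the tuple) → value = 13.
3. `except Exception` is not reached.
Result: 13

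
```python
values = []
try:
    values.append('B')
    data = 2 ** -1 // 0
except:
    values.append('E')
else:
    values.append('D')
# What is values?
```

Step-by-step execution trace:
1. try: `values.append('B')` → values = ['B'].
2. `data = 2 ** -1 // 0` raises ZeroDivisionError.
3. bare `except` matches → `values.append('E')` → values = ['B', 'E'].
4. `else` is skipped (an exception was raised).
Result: ['B', 'E']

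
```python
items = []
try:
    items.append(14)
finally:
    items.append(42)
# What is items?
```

Step-by-step execution trace:
1. try: `items.append(14)` → items = [14].
2. The try body completes without raising.
3. finally always runs: `items.append(42)` → items = [14, 42].
Result: [14, 42]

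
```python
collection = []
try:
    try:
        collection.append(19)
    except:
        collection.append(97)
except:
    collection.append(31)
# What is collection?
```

Step-by-step execution trace:
1. Inner try: `collection.append(19)` → collection = [19]. No exception raised.
2. Inner `except` is skipped.
3. Inner try completes normally; outer `except` is skipped.
Result: [19]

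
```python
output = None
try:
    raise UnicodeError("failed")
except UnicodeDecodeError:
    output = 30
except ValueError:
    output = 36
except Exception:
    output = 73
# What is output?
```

Step-by-step execution trace:
1. `raise UnicodeError(...)` raises UnicodeError.
2. `except UnicodeDecodeError` does not match (UnicodeError is not a subclass of UnicodeDecodeError); skipped.
3. `except ValueError` matches (UnicodeError is a subclass of ValueError) → output = 36.
4. `except Exception` is not reached.
Result: 36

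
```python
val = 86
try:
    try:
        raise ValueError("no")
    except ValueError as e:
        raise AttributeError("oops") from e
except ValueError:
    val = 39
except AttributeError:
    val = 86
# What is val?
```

Step-by-step execution trace:
1. Inner try raises ValueError; inner `except ValueError as e` catches it.
2. `raise AttributeError(...) from e` raises AttributeError (ValueError is attached as __cause__, but only AttributeError is active).
3. Outer `except ValueError` does not match AttributeError; skipped.
4. Outer `except AttributeError` matches → val = 86.
Result: 86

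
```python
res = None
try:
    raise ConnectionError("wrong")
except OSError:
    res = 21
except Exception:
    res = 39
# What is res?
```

Step-by-step execution trace:
1. `raise ConnectionError(...)` raises ConnectionError.
2. `except OSError` matches (ConnectionError is a subclass of OSError) → res = 21.
3. `except Exception` is not reached.
Result: 21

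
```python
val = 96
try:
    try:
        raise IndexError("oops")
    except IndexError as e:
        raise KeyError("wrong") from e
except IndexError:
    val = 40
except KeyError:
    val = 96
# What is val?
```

Step-by-step execution trace:
1. Inner try raises IndexError; inner `except IndexError as e` catches it.
2. `raise KeyError(...) from e` raises KeyError (IndexError is attached as __cause__, but only KeyError is active).
3. Outer `except IndexError` does not match KeyError; skipped.
4. Outer `except KeyError` matches → val = 96.
Result: 96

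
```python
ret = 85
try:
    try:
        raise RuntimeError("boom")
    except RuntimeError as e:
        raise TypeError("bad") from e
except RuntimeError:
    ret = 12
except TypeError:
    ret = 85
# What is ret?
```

Step-by-step execution trace:
1. Inner try raises RuntimeError; inner `except RuntimeError as e` catches it.
2. `raise TypeError(...) from e` raises TypeError (RuntimeError is attached as __cause__, but only TypeError is active).
3. Outer `except RuntimeError` does not match TypeError; skipped.
4. Outer `except TypeError` matches → ret = 85.
Result: 85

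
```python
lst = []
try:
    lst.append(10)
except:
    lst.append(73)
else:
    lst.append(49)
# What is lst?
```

Step-by-step execution trace:
1. try: `lst.append(10)` → lst = [10]. No exception raised.
2. `except` is skipped.
3. `else` runs (try completed without exception): `lst.append(49)` → lst = [10, 49].
Result: [10, 49]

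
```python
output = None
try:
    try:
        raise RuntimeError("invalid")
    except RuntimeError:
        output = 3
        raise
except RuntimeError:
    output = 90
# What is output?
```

Step-by-step execution trace:
1. Inner try: `raise RuntimeError("invalid")` raises RuntimeError.
2. Inner `except RuntimeError` matches → output = 3.
3. bare `raise` re-raises the same RuntimeError.
4. Outer `except RuntimeError` matches → output = 90.
Result: 90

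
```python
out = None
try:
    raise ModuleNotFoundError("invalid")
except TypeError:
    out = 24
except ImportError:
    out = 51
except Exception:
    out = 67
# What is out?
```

Step-by-step execution trace:
1. `raise ModuleNotFoundError(...)` raises ModuleNotFoundError.
2. `except TypeError` does not match (ModuleNotFoundError is not a subclass of TypeError); skipped.
3. `except ImportError` matches (ModuleNotFoundError is a subclass of ImportError) → out = 51.
4. `except Exception` is not reached.
Result: 51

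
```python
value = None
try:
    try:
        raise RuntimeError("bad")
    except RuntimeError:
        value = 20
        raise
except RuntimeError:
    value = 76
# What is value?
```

Step-by-step execution trace:
1. Inner try: `raise RuntimeError("bad")` raises RuntimeError.
2. Inner `except RuntimeError` matches → value = 20.
3. bare `raise` re-raises the same RuntimeError.
4. Outer `except RuntimeError` matches → value = 76.
Result: 76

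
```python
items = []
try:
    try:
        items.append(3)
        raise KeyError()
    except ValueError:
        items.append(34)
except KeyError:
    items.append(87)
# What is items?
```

Step-by-step execution trace:
1. Inner try: `items.append(3)` → items = [3].
2. `raise KeyError()` raises KeyError.
3. Inner `except ValueError` does not match KeyError; exception propagates to outer try.
4. Outer `except KeyError` matches → `items.append(87)` → items = [3, 87].
Result: [3, 87]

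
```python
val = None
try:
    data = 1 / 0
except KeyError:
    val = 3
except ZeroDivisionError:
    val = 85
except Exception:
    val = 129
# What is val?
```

Step-by-step execution trace:
1. `data = 1 / 0` raises ZeroDivisionError.
2. `except KeyError` does not match ZeroDivisionError; skipped.
3. `except ZeroDivisionError` matches → val = 85.
4. Remaining except clauses are skipped.
Result: 85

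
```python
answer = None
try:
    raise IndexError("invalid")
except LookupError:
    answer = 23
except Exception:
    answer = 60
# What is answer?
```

Step-by-step execution trace:
1. `raise IndexError(...)` raises IndexError.
2. `except LookupError` matches (IndexError is a subclass of LookupError) → answer = 23.
3. `except Exception` is not reached.
Result: 23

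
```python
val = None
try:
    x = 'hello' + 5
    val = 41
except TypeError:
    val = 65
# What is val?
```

Step-by-step execution trace:
1. `x = 'hello' + 5` raises TypeError.
2. `val = 41` is not reached.
3. `except TypeError` matches → val = 65.
Result: 65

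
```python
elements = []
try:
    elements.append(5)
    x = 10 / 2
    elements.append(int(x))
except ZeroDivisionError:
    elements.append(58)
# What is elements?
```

Step-by-step execution trace:
1. try: `elements.append(5)` → elements = [5].
2. `x = 10 / 2` → x = 5.0. No exception raised.
3. `elements.append(int(x))` → elements = [5, 5].
4. `except ZeroDivisionError` is skipped (no exception was raised).
Result: [5, 5]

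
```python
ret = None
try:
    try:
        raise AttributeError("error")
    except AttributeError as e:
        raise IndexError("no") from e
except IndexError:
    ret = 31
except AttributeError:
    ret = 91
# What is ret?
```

Step-by-step execution trace:
1. Inner try raises AttributeError; inner `except AttributeError as e` catches it.
2. `raise IndexError(...) from e` raises IndexError (AttributeError is attached as __cause__, but only IndexError is active).
3. Outer `except IndexError` matches → ret = 31.
4. `except AttributeError` is not reached.
Result: 31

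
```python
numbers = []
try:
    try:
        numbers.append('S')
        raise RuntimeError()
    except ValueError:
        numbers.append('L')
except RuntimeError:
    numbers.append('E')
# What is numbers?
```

Step-by-step execution trace:
1. Inner try: `numbers.append('S')` → numbers = ['S'].
2. `raise RuntimeError()` raises RuntimeError.
3. Inner `except ValueError` does not match RuntimeError; exception propagates to outer try.
4. Outer `except RuntimeError` matches → `numbers.append('E')` → numbers = ['S', 'E'].
Result: ['S', 'E']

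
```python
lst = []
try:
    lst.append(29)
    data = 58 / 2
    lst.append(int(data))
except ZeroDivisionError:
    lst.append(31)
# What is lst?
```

Step-by-step execution trace:
1. try: `lst.append(29)` → lst = [29].
2. `data = 58 / 2` → data = 29.0. No exception raised.
3. `lst.append(int(data))` → lst = [29, 29].
4. `except ZeroDivisionError` is skipped (no exception was raised).
Result: [29, 29]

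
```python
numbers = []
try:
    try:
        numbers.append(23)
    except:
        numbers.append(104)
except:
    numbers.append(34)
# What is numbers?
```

Step-by-step execution trace:
1. Inner try: `numbers.append(23)` → numbers = [23]. No exception raised.
2. Inner `except` is skipped.
3. Inner try completes normally; outer `except` is skipped.
Result: [23]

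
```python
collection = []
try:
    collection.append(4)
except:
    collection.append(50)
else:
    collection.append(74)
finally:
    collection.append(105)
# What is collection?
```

Step-by-step execution trace:
1. try: `collection.append(4)` → collection = [4]. No exception raised.
2. `except` is skipped.
3. `else` runs: `collection.append(74)` → collection = [4, 74].
4. `finally` always runs: `collection.append(105)` → collection = [4, 74, 105].
Result: [4, 74, 105]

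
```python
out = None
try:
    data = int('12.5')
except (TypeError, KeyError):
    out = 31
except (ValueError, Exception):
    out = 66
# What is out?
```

Step-by-step execution trace:
1. `data = int('12.5')` raises ValueError.
2. `except (TypeError, KeyError)` does not match ValueError; skipped.
3. `except (ValueError, Exception)` matches (ValueError is in the tuple) → out = 66.
Result: 66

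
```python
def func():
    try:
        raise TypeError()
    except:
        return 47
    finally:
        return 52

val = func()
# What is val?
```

Step-by-step execution trace:
1. `func()` enters try: `raise TypeError()` raises TypeError.
2. bare `except` matches → `return 47` sets pending return value 47.
3. Before returning, `finally: return 52` runs and overrides the pending return.
4. func() returns 52 → val = 52.
Result: 52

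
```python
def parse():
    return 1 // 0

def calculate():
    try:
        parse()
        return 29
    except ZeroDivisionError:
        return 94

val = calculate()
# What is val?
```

Step-by-step execution trace:
1. `calculate()` calls `parse()`.
2. `parse()` evaluates `1 // 0`, which raises ZeroDivisionError; it propagates to the caller.
3. `return 29` is not reached.
4. `except ZeroDivisionError` in calculate matches → returns 94.
5. val = 94.
Result: 94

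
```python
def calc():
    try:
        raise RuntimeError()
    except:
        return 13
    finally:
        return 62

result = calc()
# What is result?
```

Step-by-step execution trace:
1. `calc()` enters try: `raise RuntimeError()` raises RuntimeError.
2. bare `except` matches → `return 13` sets pending return value 13.
3. Before returning, `finally: return 62` runs and overrides the pending return.
4. calc() returns 62 → result = 62.
Result: 62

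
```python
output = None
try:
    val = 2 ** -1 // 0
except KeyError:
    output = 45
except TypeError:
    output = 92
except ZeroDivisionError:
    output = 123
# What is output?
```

Step-by-step execution trace:
1. `val = 2 ** -1 // 0` raises ZeroDivisionError.
2. `except KeyError` does not match ZeroDivisionError; skipped.
3. `except TypeError` does not match ZeroDivisionError; skipped.
4. `except ZeroDivisionError` matches → output = 123.
Result: 123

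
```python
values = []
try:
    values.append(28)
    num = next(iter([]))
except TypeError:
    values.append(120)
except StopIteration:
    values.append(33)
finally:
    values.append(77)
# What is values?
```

Step-by-step execution trace:
1. try: `values.append(28)` → values = [28].
2. `num = next(iter([]))` raises StopIteration.
3. `except TypeError` does not match StopIteration; skipped.
4. `except StopIteration` matches → `values.append(33)` → values = [28, 33].
5. finally always runs: `values.append(77)` → values = [28, 33, 77].
Result: [28, 33, 77]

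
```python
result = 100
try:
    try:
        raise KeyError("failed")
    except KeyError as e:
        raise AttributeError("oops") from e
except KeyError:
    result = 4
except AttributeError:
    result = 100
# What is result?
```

Step-by-step execution trace:
1. Inner try raises KeyError; inner `except KeyError as e` catches it.
2. `raise AttributeError(...) from e` raises AttributeError (KeyError is attached as __cause__, but only AttributeError is active).
3. Outer `except KeyError` does not match AttributeError; skipped.
4. Outer `except AttributeError` matches → result = 100.
Result: 100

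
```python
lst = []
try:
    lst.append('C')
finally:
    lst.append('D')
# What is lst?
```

Step-by-step execution trace:
1. try: `lst.append('C')` → lst = ['C'].
2. The try body completes without raising.
3. finally always runs: `lst.append('D')` → lst = ['C', 'D'].
Result: ['C', 'D']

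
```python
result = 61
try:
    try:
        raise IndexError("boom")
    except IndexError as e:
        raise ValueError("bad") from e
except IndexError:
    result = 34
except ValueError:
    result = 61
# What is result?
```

Step-by-step execution trace:
1. Inner try raises IndexError; inner `except IndexError as e` catches it.
2. `raise ValueError(...) from e` raises ValueError (IndexError is attached as __cause__, but only ValueError is active).
3. Outer `except IndexError` does not match ValueError; skipped.
4. Outer `except ValueError` matches → result = 61.
Result: 61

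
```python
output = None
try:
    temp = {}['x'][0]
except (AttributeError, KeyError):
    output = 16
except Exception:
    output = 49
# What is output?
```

Step-by-step execution trace:
1. `temp = {}['x'][0]` raises KeyError.
2. `except (AttributeError, KeyError)` matches (KeyError is in the tuple) → output = 16.
3. `except Exception` is not reached.
Result: 16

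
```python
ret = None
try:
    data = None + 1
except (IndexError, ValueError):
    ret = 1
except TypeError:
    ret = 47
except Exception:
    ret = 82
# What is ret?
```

Step-by-step execution trace:
1. `data = None + 1` raises TypeError.
2. `except (IndexError, ValueError)` does not match TypeError; skipped.
3. `except TypeError` matches (exact type match) → ret = 47.
4. `except Exception` is not reached.
Result: 47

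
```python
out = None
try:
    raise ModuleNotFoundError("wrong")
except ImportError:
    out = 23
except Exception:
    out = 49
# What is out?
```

Step-by-step execution trace:
1. `raise ModuleNotFoundError(...)` raises ModuleNotFoundError.
2. `except ImportError` matches (ModuleNotFoundError is a subclass of ImportError) → out = 23.
3. `except Exception` is not reached.
Result: 23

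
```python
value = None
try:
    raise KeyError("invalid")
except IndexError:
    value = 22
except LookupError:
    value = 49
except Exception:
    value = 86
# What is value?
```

Step-by-step execution trace:
1. `raise KeyError(...)` raises KeyError.
2. `except IndexError` does not match (KeyError is not a subclass of IndexError); skipped.
3. `except LookupError` matches (KeyError is a subclass of LookupError) → value = 49.
4. `except Exception` is not reached.
Result: 49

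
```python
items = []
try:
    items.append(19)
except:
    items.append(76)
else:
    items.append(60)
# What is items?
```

Step-by-step execution trace:
1. try: `items.append(19)` → items = [19]. No exception raised.
2. `except` is skipped.
3. `else` runs (try completed without exception): `items.append(60)` → items = [19, 60].
Result: [19, 60]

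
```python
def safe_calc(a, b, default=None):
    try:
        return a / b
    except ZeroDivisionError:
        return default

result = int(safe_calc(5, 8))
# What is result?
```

Step-by-step execution trace:
1. `safe_calc(5, 8)` enters try: `return 5 / 8` → returns 0.625. No exception raised.
2. `except ZeroDivisionError` is skipped.
3. `int(0.625)` → 0 → result = 0.
Result: 0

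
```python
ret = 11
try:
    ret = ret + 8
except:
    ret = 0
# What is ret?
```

Step-by-step execution trace:
1. ret starts at 11.
2. try: `ret = ret + 8` → ret = 19. No exception raised.
3. `except` is skipped.
Result: 19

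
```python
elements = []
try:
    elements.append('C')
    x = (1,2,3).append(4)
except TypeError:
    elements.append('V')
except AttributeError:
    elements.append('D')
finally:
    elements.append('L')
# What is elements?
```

Step-by-step execution trace:
1. try: `elements.append('C')` → elements = ['C'].
2. `x = (1,2,3).append(4)` raises AttributeError.
3. `except TypeError` does not match AttributeError; skipped.
4. `except AttributeError` matches → `elements.append('D')` → elements = ['C', 'D'].
5. finally always runs: `elements.append('L')` → elements = ['C', 'D', 'L'].
Result: ['C', 'D', 'L']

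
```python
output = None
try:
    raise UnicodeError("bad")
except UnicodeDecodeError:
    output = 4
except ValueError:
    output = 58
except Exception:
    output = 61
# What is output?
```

Step-by-step execution trace:
1. `raise UnicodeError(...)` raises UnicodeError.
2. `except UnicodeDecodeError` does not match (UnicodeError is not a subclass of UnicodeDecodeError); skipped.
3. `except ValueError` matches (UnicodeError is a subclass of ValueError) → output = 58.
4. `except Exception` is not reached.
Result: 58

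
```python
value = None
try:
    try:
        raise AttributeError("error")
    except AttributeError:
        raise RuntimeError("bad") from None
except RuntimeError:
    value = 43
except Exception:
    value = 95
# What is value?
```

Step-by-step execution trace:
1. Inner try raises AttributeError; inner `except AttributeError` catches it.
2. `raise RuntimeError(...) from None` raises RuntimeError (from None suppresses __context__, but the active exception is still RuntimeError).
3. Outer `except RuntimeError` matches → value = 43.
4. `except Exception` is not reached.
Result: 43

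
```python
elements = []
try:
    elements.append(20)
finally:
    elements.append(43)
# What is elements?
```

Step-by-step execution trace:
1. try: `elements.append(20)` → elements = [20].
2. The try body completes without raising.
3. finally always runs: `elements.append(43)` → elements = [20, 43].
Result: [20, 43]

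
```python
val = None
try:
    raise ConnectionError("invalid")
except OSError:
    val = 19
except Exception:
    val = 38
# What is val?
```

Step-by-step execution trace:
1. `raise ConnectionError(...)` raises ConnectionError.
2. `except OSError` matches (ConnectionError is a subclass of OSError) → val = 19.
3. `except Exception` is not reached.
Result: 19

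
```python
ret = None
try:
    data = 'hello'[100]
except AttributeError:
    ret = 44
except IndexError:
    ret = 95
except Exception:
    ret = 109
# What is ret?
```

Step-by-step execution trace:
1. `data = 'hello'[100]` raises IndexError.
2. `except AttributeError` does not match IndexError; skipped.
3. `except IndexError` matches → ret = 95.
4. Remaining except clauses are skipped.
Result: 95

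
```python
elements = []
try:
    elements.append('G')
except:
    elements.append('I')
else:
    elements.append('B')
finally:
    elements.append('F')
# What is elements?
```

Step-by-step execution trace:
1. try: `elements.append('G')` → elements = ['G']. No exception raised.
2. `except` is skipped.
3. `else` runs: `elements.append('B')` → elements = ['G', 'B'].
4. `finally` always runs: `elements.append('F')` → elements = ['G', 'B', 'F'].
Result: ['G', 'B', 'F']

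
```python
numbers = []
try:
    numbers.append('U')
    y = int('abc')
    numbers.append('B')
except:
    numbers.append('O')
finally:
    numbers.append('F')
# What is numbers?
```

Step-by-step execution trace:
1. try: `numbers.append('U')` → numbers = ['U'].
2. `y = int('abc')` raises ValueError; `numbers.append('B')` is not reached.
3. bare `except` matches → `numbers.append('O')` → numbers = ['U', 'O'].
4. finally always runs: `numbers.append('F')` → numbers = ['U', 'O', 'F'].
Result: ['U', 'O', 'F']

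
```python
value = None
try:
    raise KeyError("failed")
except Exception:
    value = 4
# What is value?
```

Step-by-step execution trace:
1. `raise KeyError(...)` raises KeyError.
2. `except Exception` matches (KeyError is a subclass of Exception) → value = 4.
Result: 4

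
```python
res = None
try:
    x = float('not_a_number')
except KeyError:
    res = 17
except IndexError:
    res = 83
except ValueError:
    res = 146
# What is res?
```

Step-by-step execution trace:
1. `x = float('not_a_number')` raises ValueError.
2. `except KeyError` does not match ValueError; skipped.
3. `except IndexError` does not match ValueError; skipped.
4. `except ValueError` matches → res = 146.
Result: 146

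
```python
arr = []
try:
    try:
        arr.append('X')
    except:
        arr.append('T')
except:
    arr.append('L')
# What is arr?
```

Step-by-step execution trace:
1. Inner try: `arr.append('X')` → arr = ['X']. No exception raised.
2. Inner `except` is skipped.
3. Inner try completes normally; outer `except` is skipped.
Result: ['X']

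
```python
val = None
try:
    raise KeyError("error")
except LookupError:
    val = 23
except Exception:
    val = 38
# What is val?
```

Step-by-step execution trace:
1. `raise KeyError(...)` raises KeyError.
2. `except LookupError` matches (KeyError is a subclass of LookupError) → val = 23.
3. `except Exception` is not reached.
Result: 23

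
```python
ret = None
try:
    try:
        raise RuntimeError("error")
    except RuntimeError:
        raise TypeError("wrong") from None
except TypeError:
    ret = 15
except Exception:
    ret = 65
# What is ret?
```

Step-by-step execution trace:
1. Inner try raises RuntimeError; inner `except RuntimeError` catches it.
2. `raise TypeError(...) from None` raises TypeError (from None suppresses __context__, but the active exception is still TypeError).
3. Outer `except TypeError` matches → ret = 15.
4. `except Exception` is not reached.
Result: 15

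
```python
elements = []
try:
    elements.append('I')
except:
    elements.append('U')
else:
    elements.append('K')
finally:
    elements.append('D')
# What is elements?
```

Step-by-step execution trace:
1. try: `elements.append('I')` → elements = ['I']. No exception raised.
2. `except` is skipped.
3. `else` runs: `elements.append('K')` → elements = ['I', 'K'].
4. `finally` always runs: `elements.append('D')` → elements = ['I', 'K', 'D'].
Result: ['I', 'K', 'D']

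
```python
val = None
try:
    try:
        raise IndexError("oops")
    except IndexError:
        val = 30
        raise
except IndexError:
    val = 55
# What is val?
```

Step-by-step execution trace:
1. Inner try: `raise IndexError("oops")` raises IndexError.
2. Inner `except IndexError` matches → val = 30.
3. bare `raise` re-raises the same IndexError.
4. Outer `except IndexError` matches → val = 55.
Result: 55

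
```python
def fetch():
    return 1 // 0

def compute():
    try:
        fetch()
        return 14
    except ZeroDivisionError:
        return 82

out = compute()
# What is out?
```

Step-by-step execution trace:
1. `compute()` calls `fetch()`.
2. `fetch()` evaluates `1 // 0`, which raises ZeroDivisionError; it propagates to the caller.
3. `return 14` is not reached.
4. `except ZeroDivisionError` in compute matches → returns 82.
5. out = 82.
Result: 82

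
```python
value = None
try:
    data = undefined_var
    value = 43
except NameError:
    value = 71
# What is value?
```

Step-by-step execution trace:
1. `data = undefined_var` raises NameError.
2. `value = 43` is not reached.
3. `except NameError` matches → value = 71.
Result: 71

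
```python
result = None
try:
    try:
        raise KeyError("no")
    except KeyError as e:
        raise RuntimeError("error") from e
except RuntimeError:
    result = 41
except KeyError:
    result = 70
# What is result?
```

Step-by-step execution trace:
1. Inner try raises KeyError; inner `except KeyError as e` catches it.
2. `raise RuntimeError(...) from e` raises RuntimeError (KeyError is attached as __cause__, but only RuntimeError is active).
3. Outer `except RuntimeError` matches → result = 41.
4. `except KeyError` is not reached.
Result: 41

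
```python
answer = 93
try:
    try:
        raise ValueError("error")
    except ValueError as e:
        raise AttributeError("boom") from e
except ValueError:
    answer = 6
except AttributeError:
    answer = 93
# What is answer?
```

Step-by-step execution trace:
1. Inner try raises ValueError; inner `except ValueError as e` catches it.
2. `raise AttributeError(...) from e` raises AttributeError (ValueError is attached as __cause__, but only AttributeError is active).
3. Outer `except ValueError` does not match AttributeError; skipped.
4. Outer `except AttributeError` matches → answer = 93.
Result: 93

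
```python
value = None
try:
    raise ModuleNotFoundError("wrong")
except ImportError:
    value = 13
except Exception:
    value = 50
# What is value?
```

Step-by-step execution trace:
1. `raise ModuleNotFoundError(...)` raises ModuleNotFoundError.
2. `except ImportError` matches (ModuleNotFoundError is a subclass of ImportError) → value = 13.
3. `except Exception` is not reached.
Result: 13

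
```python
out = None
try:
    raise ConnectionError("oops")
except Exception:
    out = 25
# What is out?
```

Step-by-step execution trace:
1. `raise ConnectionError(...)` raises ConnectionError.
2. `except Exception` matches (ConnectionError is a subclass of Exception) → out = 25.
Result: 25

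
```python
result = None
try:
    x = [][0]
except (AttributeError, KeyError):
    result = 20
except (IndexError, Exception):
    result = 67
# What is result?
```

Step-by-step execution trace:
1. `x = [][0]` raises IndexError.
2. `except (AttributeError, KeyError)` does not match IndexError; skipped.
3. `except (IndexError, Exception)` matches (IndexError is in the tuple) → result = 67.
Result: 67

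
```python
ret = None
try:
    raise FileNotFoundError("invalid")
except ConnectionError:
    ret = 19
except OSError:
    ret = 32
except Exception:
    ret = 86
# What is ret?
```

Step-by-step execution trace:
1. `raise FileNotFoundError(...)` raises FileNotFoundError.
2. `except ConnectionError` does not match (FileNotFoundError is not a subclass of ConnectionError); skipped.
3. `except OSError` matches (FileNotFoundError is a subclass of OSError) → ret = 32.
4. `except Exception` is not reached.
Result: 32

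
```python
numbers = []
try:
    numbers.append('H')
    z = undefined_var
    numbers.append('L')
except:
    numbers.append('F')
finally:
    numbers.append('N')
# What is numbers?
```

Step-by-step execution trace:
1. try: `numbers.append('H')` → numbers = ['H'].
2. `z = undefined_var` raises NameError; `numbers.append('L')` is not reached.
3. bare `except` matches → `numbers.append('F')` → numbers = ['H', 'F'].
4. finally always runs: `numbers.append('N')` → numbers = ['H', 'F', 'N'].
Result: ['H', 'F', 'N']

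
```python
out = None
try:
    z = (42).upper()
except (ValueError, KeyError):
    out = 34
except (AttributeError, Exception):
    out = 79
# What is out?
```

Step-by-step execution trace:
1. `z = (42).upper()` raises AttributeError.
2. `except (ValueError, KeyError)` does not match AttributeError; skipped.
3. `except (AttributeError, Exception)` matches (AttributeError is in the tuple) → out = 79.
Result: 79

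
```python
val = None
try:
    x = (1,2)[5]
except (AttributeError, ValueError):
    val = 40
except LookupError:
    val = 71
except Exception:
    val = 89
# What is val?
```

Step-by-step execution trace:
1. `x = (1,2)[5]` raises IndexError.
2. `except (AttributeError, ValueError)` does not match IndexError; skipped.
3. `except LookupError` matches (IndexError is a subclass of LookupError) → val = 71.
4. `except Exception` is not reached.
Result: 71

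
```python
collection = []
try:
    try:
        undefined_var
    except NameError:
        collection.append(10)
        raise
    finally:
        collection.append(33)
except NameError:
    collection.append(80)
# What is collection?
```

Step-by-step execution trace:
1. Inner try: `undefined_var` raises NameError.
2. Inner `except NameError` matches → `collection.append(10)` → collection = [10].
3. bare `raise` re-raises NameError.
4. Inner `finally` runs during unwinding: `collection.append(33)` → collection = [10, 33].
5. Outer `except NameError` matches → `collection.append(80)` → collection = [10, 33, 80].
Result: [10, 33, 80]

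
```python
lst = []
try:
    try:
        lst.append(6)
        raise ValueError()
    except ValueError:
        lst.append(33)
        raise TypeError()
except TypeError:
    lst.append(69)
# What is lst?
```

Step-by-step execution trace:
1. Inner try: `lst.append(6)` → lst = [6].
2. `raise ValueError()` raises ValueError.
3. Inner `except ValueError` matches → `lst.append(33)` → lst = [6, 33].
4. `raise TypeError()` raises TypeError; propagates to outer try.
5. Outer `except TypeError` matches → `lst.append(69)` → lst = [6, 33, 69].
Result: [6, 33, 69]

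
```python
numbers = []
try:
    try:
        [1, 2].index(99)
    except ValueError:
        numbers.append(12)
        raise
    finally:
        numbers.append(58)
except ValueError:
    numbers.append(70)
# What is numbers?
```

Step-by-step execution trace:
1. Inner try: `[1, 2].index(99)` raises ValueError.
2. Inner `except ValueError` matches → `numbers.append(12)` → numbers = [12].
3. bare `raise` re-raises ValueError.
4. Inner `finally` runs during unwinding: `numbers.append(58)` → numbers = [12, 58].
5. Outer `except ValueError` matches → `numbers.append(70)` → numbers = [12, 58, 70].
Result: [12, 58, 70]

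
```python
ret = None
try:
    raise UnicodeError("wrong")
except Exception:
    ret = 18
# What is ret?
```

Step-by-step execution trace:
1. `raise UnicodeError(...)` raises UnicodeError.
2. `except Exception` matches (UnicodeError is a subclass of Exception) → ret = 18.
Result: 18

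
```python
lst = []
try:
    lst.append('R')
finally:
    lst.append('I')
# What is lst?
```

Step-by-step execution trace:
1. try: `lst.append('R')` → lst = ['R'].
2. The try body completes without raising.
3. finally always runs: `lst.append('I')` → lst = ['R', 'I'].
Result: ['R', 'I']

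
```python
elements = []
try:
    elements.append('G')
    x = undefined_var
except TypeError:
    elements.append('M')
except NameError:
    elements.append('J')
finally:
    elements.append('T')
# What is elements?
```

Step-by-step execution trace:
1. try: `elements.append('G')` → elements = ['G'].
2. `x = undefined_var` raises NameError.
3. `except TypeError` does not match NameError; skipped.
4. `except NameError` matches → `elements.append('J')` → elements = ['G', 'J'].
5. finally always runs: `elements.append('T')` → elements = ['G', 'J', 'T'].
Result: ['G', 'J', 'T']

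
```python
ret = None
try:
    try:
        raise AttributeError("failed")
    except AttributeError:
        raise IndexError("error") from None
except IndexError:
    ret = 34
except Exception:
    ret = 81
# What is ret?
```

Step-by-step execution trace:
1. Inner try raises AttributeError; inner `except AttributeError` catches it.
2. `raise IndexError(...) from None` raises IndexError (from None suppresses __context__, but the active exception is still IndexError).
3. Outer `except IndexError` matches → ret = 34.
4. `except Exception` is not reached.
Result: 34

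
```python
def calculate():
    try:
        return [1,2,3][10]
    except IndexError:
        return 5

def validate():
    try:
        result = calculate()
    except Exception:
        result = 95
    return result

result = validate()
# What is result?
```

Step-by-step execution trace:
1. `validate()` calls `calculate()`.
2. In calculate: `[1,2,3][10]` raises IndexError; `except IndexError` catches it → returns 5.
3. In validate: `result = calculate()` → result = 5. No exception reaches validate.
4. `except Exception` is skipped; validate returns 5.
5. result = 5.
Result: 5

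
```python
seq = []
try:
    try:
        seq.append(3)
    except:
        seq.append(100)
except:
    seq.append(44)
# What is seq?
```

Step-by-step execution trace:
1. Inner try: `seq.append(3)` → seq = [3]. No exception raised.
2. Inner `except` is skipped.
3. Inner try completes normally; outer `except` is skipped.
Result: [3]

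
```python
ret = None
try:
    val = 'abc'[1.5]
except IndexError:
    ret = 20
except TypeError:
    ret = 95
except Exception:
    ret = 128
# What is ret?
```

Step-by-step execution trace:
1. `val = 'abc'[1.5]` raises TypeError.
2. `except IndexError` does not match TypeError; skipped.
3. `except TypeError` matches → ret = 95.
4. Remaining except clauses are skipped.
Result: 95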